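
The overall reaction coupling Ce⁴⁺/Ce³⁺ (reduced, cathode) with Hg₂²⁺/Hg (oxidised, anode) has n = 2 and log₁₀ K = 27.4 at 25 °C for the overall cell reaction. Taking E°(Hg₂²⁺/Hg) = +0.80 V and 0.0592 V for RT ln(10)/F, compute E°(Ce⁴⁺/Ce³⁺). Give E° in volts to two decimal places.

E°cell = (0.0592/n)·log K = (0.0592/2)(27.4) = +0.811 V.
Since Ce⁴⁺/Ce³⁺ is the cathode and Hg₂²⁺/Hg the anode, E°cell = E°(Ce⁴⁺/Ce³⁺) − E°(Hg₂²⁺/Hg).
So E°(Ce⁴⁺/Ce³⁺) = E°cell + E°(Hg₂²⁺/Hg) = +0.811 + (+0.80) = +1.61 V.

+1.61 V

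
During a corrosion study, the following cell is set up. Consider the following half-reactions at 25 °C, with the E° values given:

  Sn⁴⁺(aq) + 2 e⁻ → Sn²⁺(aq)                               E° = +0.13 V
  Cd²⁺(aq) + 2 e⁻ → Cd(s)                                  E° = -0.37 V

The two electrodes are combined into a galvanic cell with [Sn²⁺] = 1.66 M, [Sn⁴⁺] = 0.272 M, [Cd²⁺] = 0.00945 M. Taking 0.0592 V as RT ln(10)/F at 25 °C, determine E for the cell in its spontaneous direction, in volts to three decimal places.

+0.537 V

Sn⁴⁺/Sn²⁺ is the cathode (higher E°), Cd²⁺/Cd the anode: E°cell = +0.13 − (-0.37) = +0.50 V, n = 2.
Overall: Sn⁴⁺(aq) + Cd(s) → Sn²⁺(aq) + Cd²⁺(aq)
Q = [Sn²⁺]·[Cd²⁺] / ([Sn⁴⁺]); log Q = -1.239.
E = E° − (0.0592/n) log Q = +0.50 − (0.0592/2)(-1.239) = +0.537 V.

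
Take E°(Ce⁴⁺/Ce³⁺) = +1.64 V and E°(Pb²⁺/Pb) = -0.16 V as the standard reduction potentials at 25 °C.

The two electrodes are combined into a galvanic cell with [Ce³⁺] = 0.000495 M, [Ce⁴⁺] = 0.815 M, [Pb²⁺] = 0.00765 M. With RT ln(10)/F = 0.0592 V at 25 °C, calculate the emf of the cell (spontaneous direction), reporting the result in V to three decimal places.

Ce⁴⁺/Ce³⁺ is the cathode (higher E°), Pb²⁺/Pb the anode: E°cell = +1.64 − (-0.16) = +1.80 V, n = 2.
Overall: 2 Ce⁴⁺(aq) + Pb(s) → 2 Ce³⁺(aq) + Pb²⁺(aq)
Q = [Ce³⁺]^2·[Pb²⁺] / ([Ce⁴⁺]^2); log Q = -8.549.
E = E° − (0.0592/n) log Q = +1.80 − (0.0592/2)(-8.549) = +2.053 V.

+2.053 V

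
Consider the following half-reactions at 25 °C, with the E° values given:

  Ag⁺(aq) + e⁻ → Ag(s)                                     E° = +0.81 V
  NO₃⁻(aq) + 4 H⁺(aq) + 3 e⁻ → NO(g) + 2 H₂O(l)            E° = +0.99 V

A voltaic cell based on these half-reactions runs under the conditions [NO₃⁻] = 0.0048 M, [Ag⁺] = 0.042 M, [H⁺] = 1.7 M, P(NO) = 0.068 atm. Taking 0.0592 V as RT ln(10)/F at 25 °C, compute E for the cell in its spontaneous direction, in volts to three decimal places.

NO₃⁻/NO is the cathode (higher E°), Ag⁺/Ag the anode: E°cell = +0.99 − (+0.81) = +0.18 V, n = 3.
Overall: NO₃⁻(aq) + 4 H⁺(aq) + 3 Ag(s) → NO(g) + 2 H₂O(l) + 3 Ag⁺(aq)
Q = P(NO)·[Ag⁺]^3 / ([NO₃⁻]·[H⁺]^4); log Q = -3.901.
E = E° − (0.0592/n) log Q = +0.18 − (0.0592/3)(-3.901) = +0.257 V.

+0.257 V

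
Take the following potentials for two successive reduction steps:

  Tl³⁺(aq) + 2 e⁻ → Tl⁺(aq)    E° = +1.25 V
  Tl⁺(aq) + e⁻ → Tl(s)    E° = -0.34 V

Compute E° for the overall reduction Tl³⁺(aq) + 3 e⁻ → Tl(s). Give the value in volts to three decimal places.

+0.720 V

Standard free energies of sequential steps add: ΔG°₃ = ΔG°₁ + ΔG°₂, so n₃E°₃ = n₁E°₁ + n₂E°₂.
E°₃ = (2×+1.25 + 1×-0.34) / 3 = (+2.160) / 3 = +0.720 V.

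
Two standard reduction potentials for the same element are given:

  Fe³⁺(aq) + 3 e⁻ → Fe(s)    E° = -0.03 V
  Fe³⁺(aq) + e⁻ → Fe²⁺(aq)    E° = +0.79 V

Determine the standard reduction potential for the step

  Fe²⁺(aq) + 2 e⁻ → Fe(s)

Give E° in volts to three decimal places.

Sequential free energies add, so n₃E°₃ = n₁E°₁ + n₂E°₂.
With n₃ = 3, and the known step contributing 1×(+0.79) V, the unknown satisfies 2·E° = 3×(-0.03) − 1×(+0.79) = -0.880.
E° = -0.880 / 2 = -0.440 V.

-0.440 V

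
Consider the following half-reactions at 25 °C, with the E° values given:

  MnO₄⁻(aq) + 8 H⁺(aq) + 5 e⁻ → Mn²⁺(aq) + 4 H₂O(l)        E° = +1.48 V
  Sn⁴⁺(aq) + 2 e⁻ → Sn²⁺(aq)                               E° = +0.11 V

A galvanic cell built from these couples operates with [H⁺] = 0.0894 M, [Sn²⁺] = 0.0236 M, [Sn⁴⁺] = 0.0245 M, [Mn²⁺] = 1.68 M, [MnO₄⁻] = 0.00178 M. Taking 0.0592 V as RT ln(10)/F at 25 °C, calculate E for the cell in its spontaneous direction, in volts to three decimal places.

+1.235 V

MnO₄⁻/Mn²⁺ is the cathode (higher E°), Sn⁴⁺/Sn²⁺ the anode: E°cell = +1.48 − (+0.11) = +1.37 V, n = 10.
Overall: 2 MnO₄⁻(aq) + 16 H⁺(aq) + 5 Sn²⁺(aq) → 2 Mn²⁺(aq) + 8 H₂O(l) + 5 Sn⁴⁺(aq)
Q = [Mn²⁺]^2·[Sn⁴⁺]^5 / ([MnO₄⁻]^2·[H⁺]^16·[Sn²⁺]^5); log Q = 22.810.
E = E° − (0.0592/n) log Q = +1.37 − (0.0592/10)(22.810) = +1.235 V.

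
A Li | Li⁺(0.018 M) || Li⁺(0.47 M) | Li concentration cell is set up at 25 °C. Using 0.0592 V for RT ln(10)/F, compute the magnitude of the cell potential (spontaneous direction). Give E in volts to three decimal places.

For a concentration cell E°cell = 0. The 0.47 M side is the cathode (reduction is favoured where [Li⁺] is higher).
With n = 1, E = −(0.0592/1) log([Li⁺]ₐₙ/[Li⁺]꜀ₐₜ) = −(0.0592/1) log(0.018/0.47) = −(0.0592/1)(-1.417) = +0.084 V.

+0.084 V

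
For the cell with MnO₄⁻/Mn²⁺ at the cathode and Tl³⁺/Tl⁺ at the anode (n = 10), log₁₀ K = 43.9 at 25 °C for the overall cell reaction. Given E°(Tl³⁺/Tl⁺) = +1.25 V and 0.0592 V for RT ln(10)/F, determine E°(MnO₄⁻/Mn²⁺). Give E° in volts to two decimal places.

+1.51 V

E°cell = (0.0592/n)·log K = (0.0592/10)(43.9) = +0.260 V.
Since MnO₄⁻/Mn²⁺ is the cathode and Tl³⁺/Tl⁺ the anode, E°cell = E°(MnO₄⁻/Mn²⁺) − E°(Tl³⁺/Tl⁺).
So E°(MnO₄⁻/Mn²⁺) = E°cell + E°(Tl³⁺/Tl⁺) = +0.260 + (+1.25) = +1.51 V.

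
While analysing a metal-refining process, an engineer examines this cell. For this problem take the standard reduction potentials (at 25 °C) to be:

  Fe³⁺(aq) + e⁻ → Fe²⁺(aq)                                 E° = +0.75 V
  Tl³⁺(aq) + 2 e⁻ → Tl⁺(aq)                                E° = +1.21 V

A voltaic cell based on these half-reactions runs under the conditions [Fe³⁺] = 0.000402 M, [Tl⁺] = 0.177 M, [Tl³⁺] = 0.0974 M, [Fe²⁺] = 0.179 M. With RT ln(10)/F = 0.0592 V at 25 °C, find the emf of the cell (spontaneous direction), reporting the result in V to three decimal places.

Tl³⁺/Tl⁺ is the cathode (higher E°), Fe³⁺/Fe²⁺ the anode: E°cell = +1.21 − (+0.75) = +0.46 V, n = 2.
Overall: Tl³⁺(aq) + 2 Fe²⁺(aq) → Tl⁺(aq) + 2 Fe³⁺(aq)
Q = [Tl⁺]·[Fe³⁺]^2 / ([Tl³⁺]·[Fe²⁺]^2); log Q = -5.038.
E = E° − (0.0592/n) log Q = +0.46 − (0.0592/2)(-5.038) = +0.609 V.

+0.609 V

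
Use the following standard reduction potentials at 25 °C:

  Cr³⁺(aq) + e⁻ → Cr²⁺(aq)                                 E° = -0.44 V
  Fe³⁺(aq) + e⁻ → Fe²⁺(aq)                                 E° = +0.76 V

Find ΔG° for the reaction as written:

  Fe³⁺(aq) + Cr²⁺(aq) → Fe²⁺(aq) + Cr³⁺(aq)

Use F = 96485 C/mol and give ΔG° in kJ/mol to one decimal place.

As written, Fe³⁺/Fe²⁺ is reduced (cathode) and Cr³⁺/Cr²⁺ is oxidised (anode), so E°cell = (+0.76) − (-0.44) = +1.20 V.
Balancing electrons gives n = 1.
ΔG° = −nFE° = −(1)(96485)(+1.20) = -115,782 J = -115.8 kJ/mol.

-115.8 kJ/mol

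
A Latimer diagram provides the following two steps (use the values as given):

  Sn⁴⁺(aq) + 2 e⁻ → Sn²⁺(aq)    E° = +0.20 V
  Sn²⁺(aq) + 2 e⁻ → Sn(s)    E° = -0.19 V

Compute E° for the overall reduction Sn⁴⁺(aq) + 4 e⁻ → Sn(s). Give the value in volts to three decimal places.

Adding the free-energy changes (−nFE°) of the two steps gives −n₃FE°₃ = −n₁FE°₁ − n₂FE°₂.
E°₃ = (2×+0.20 + 2×-0.19) / 4 = (+0.020) / 4 = +0.005 V.

+0.005 V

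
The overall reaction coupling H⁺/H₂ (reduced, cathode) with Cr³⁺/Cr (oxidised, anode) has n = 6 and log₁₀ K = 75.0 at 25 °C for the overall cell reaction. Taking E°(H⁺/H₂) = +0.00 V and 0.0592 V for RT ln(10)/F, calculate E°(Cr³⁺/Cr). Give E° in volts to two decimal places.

E°cell = (0.0592/n)·log K = (0.0592/6)(75.0) = +0.740 V.
Since H⁺/H₂ is the cathode and Cr³⁺/Cr the anode, E°cell = E°(H⁺/H₂) − E°(Cr³⁺/Cr).
So E°(Cr³⁺/Cr) = E°(H⁺/H₂) − E°cell = (+0.00) − (+0.740) = -0.74 V.

-0.74 V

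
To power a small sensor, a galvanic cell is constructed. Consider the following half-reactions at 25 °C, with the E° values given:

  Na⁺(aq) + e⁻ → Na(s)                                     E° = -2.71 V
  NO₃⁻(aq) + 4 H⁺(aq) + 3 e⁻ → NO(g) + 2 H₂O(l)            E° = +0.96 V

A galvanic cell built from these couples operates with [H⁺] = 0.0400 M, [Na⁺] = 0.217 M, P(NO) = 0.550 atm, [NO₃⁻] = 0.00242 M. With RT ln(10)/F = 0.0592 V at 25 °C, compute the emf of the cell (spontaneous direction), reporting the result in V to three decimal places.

+3.552 V

NO₃⁻/NO is the cathode (higher E°), Na⁺/Na the anode: E°cell = +0.96 − (-2.71) = +3.67 V, n = 3.
Overall: NO₃⁻(aq) + 4 H⁺(aq) + 3 Na(s) → NO(g) + 2 H₂O(l) + 3 Na⁺(aq)
Q = P(NO)·[Na⁺]^3 / ([NO₃⁻]·[H⁺]^4); log Q = 5.958.
E = E° − (0.0592/n) log Q = +3.67 − (0.0592/3)(5.958) = +3.552 V.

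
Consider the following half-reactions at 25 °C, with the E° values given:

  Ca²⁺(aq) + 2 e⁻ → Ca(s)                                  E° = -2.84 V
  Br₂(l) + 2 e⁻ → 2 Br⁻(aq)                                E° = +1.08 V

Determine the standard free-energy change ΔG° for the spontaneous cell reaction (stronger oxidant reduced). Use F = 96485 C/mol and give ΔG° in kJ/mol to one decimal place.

Br₂/Br⁻ (E° = +1.08 V) is the cathode; Ca²⁺/Ca (E° = -2.84 V) is the anode, so E°cell = +3.92 V.
Balancing electrons gives n = 2 (lcm of 2 and 2).
ΔG° = −nFE° = −(2)(96485)(+3.92) = -756,442 J = -756.4 kJ/mol.

-756.4 kJ/mol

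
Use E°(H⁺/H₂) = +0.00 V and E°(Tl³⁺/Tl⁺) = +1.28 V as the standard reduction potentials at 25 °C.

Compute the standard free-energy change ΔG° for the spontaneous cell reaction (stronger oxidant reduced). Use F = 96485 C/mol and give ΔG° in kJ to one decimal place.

Tl³⁺/Tl⁺ (E° = +1.28 V) is the cathode; H⁺/H₂ (E° = +0.00 V) is the anode, so E°cell = +1.28 V.
Balancing electrons gives n = 2 (lcm of 2 and 2).
ΔG° = −nFE° = −(2)(96485)(+1.28) = -247,002 J = -247.0 kJ.

-247.0 kJ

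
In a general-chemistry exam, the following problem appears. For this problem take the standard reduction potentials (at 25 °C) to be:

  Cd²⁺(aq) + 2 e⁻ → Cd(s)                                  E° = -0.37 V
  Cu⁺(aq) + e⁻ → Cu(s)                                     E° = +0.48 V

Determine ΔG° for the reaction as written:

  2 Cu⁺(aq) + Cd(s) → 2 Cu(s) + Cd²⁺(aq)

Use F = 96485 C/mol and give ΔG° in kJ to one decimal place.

As written, Cu⁺/Cu is reduced (cathode) and Cd²⁺/Cd is oxidised (anode), so E°cell = (+0.48) − (-0.37) = +0.85 V.
Balancing electrons gives n = 2.
ΔG° = −nFE° = −(2)(96485)(+0.85) = -164,024 J = -164.0 kJ.

-164.0 kJ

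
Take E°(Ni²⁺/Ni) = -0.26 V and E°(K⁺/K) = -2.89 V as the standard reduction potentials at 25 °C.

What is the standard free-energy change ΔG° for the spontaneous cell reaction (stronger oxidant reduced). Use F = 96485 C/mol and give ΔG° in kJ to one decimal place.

Ni²⁺/Ni (E° = -0.26 V) is the cathode; K⁺/K (E° = -2.89 V) is the anode, so E°cell = +2.63 V.
Balancing electrons gives n = 2 (lcm of 2 and 1).
ΔG° = −nFE° = −(2)(96485)(+2.63) = -507,511 J = -507.5 kJ.

-507.5 kJ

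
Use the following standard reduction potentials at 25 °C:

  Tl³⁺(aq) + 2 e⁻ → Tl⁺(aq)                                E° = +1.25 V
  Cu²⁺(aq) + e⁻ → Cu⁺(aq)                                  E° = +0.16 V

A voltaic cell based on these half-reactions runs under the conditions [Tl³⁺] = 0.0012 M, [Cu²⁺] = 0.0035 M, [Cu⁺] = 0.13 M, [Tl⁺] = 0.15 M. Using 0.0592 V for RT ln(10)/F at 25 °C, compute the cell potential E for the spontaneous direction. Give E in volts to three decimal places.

+1.121 V

Tl³⁺/Tl⁺ is the cathode (higher E°), Cu²⁺/Cu⁺ the anode: E°cell = +1.25 − (+0.16) = +1.09 V, n = 2.
Overall: Tl³⁺(aq) + 2 Cu⁺(aq) → Tl⁺(aq) + 2 Cu²⁺(aq)
Q = [Tl⁺]·[Cu²⁺]^2 / ([Tl³⁺]·[Cu⁺]^2); log Q = -1.043.
E = E° − (0.0592/n) log Q = +1.09 − (0.0592/2)(-1.043) = +1.121 V.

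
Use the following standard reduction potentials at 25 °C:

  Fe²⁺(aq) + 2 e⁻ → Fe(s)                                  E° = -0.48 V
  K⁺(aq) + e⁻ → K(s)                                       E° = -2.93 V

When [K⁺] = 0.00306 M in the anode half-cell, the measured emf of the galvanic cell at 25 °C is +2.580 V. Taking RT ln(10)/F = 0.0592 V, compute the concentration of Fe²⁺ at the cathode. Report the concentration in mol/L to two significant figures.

0.23 M

Fe²⁺/Fe is the cathode, K⁺/K the anode: E°cell = +2.45 V, n = 2.
Overall reaction: Fe²⁺(aq) + 2 K(s) → Fe(s) + 2 K⁺(aq); Q = [K⁺]^2/[Fe²⁺]^1.
From E = E° − (0.0592/n) log Q: log Q = (E° − E)·n/0.0592 = (+2.45 − (+2.580))·2/0.0592 = -4.3919.
So 1·log[Fe²⁺] = 2·log(0.00306) − log Q = -5.0286 − (-4.3919) = -0.6367; [Fe²⁺] = 10^(-0.6367) ≈ 0.23 M.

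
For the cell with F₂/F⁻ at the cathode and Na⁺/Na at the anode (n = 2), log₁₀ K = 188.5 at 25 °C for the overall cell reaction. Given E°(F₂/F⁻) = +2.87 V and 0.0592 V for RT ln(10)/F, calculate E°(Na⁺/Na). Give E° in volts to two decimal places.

E°cell = (0.0592/n)·log K = (0.0592/2)(188.5) = +5.580 V.
Since F₂/F⁻ is the cathode and Na⁺/Na the anode, E°cell = E°(F₂/F⁻) − E°(Na⁺/Na).
So E°(Na⁺/Na) = E°(F₂/F⁻) − E°cell = (+2.87) − (+5.580) = -2.71 V.

-2.71 V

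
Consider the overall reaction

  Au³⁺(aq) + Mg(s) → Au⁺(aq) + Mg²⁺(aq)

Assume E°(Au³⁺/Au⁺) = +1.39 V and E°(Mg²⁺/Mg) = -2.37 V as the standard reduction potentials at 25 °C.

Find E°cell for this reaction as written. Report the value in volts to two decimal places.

+3.76 V

The Au³⁺/Au⁺ couple has the higher reduction potential, so it is the cathode; Mg²⁺/Mg is oxidised at the anode.
E°cell = E°(cathode) − E°(anode) = (+1.39) − (-2.37) = +3.76 V.
Since E°cell > 0, the reaction is spontaneous under standard conditions.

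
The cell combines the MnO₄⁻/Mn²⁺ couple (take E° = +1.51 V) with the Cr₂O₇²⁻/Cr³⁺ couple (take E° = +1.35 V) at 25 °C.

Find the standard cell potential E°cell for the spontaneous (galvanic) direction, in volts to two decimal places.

The MnO₄⁻/Mn²⁺ couple has the higher reduction potential, so it is the cathode; Cr₂O₇²⁻/Cr³⁺ is oxidised at the anode.
E°cell = E°(cathode) − E°(anode) = (+1.51) − (+1.35) = +0.16 V.

+0.16 V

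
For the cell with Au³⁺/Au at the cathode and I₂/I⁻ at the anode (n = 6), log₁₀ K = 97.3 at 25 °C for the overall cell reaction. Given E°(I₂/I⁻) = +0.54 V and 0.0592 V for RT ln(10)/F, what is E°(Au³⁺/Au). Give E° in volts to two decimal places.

E°cell = (0.0592/n)·log K = (0.0592/6)(97.3) = +0.960 V.
Since Au³⁺/Au is the cathode and I₂/I⁻ the anode, E°cell = E°(Au³⁺/Au) − E°(I₂/I⁻).
So E°(Au³⁺/Au) = E°cell + E°(I₂/I⁻) = +0.960 + (+0.54) = +1.50 V.

+1.50 V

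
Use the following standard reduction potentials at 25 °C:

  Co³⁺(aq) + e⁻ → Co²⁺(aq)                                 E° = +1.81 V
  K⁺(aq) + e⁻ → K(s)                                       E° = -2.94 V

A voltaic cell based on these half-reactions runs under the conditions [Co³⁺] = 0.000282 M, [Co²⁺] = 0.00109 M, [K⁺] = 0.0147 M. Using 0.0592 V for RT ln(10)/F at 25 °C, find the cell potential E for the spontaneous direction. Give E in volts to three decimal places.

+4.824 V

Co³⁺/Co²⁺ is the cathode (higher E°), K⁺/K the anode: E°cell = +1.81 − (-2.94) = +4.75 V, n = 1.
Overall: Co³⁺(aq) + K(s) → Co²⁺(aq) + K⁺(aq)
Q = [Co²⁺]·[K⁺] / ([Co³⁺]); log Q = -1.246.
E = E° − (0.0592/n) log Q = +4.75 − (0.0592/1)(-1.246) = +4.824 V.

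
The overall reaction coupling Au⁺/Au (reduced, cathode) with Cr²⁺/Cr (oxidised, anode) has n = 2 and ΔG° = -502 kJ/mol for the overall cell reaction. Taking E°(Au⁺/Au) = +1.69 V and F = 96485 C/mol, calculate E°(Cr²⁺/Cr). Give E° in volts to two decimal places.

-0.91 V

E°cell = −ΔG°/(nF) = −(-502×10³)/((2)(96485)) = +2.601 V.
Since Au⁺/Au is the cathode and Cr²⁺/Cr the anode, E°cell = E°(Au⁺/Au) − E°(Cr²⁺/Cr).
So E°(Cr²⁺/Cr) = E°(Au⁺/Au) − E°cell = (+1.69) − (+2.601) = -0.91 V.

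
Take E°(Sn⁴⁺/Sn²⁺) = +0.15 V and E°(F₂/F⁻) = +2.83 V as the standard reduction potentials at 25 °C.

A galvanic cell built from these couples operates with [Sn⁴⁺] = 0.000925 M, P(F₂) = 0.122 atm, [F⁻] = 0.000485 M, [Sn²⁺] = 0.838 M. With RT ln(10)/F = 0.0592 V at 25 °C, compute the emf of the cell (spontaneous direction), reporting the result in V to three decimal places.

F₂/F⁻ is the cathode (higher E°), Sn⁴⁺/Sn²⁺ the anode: E°cell = +2.83 − (+0.15) = +2.68 V, n = 2.
Overall: F₂(g) + Sn²⁺(aq) → 2 F⁻(aq) + Sn⁴⁺(aq)
Q = [F⁻]^2·[Sn⁴⁺] / (P(F₂)·[Sn²⁺]); log Q = -8.672.
E = E° − (0.0592/n) log Q = +2.68 − (0.0592/2)(-8.672) = +2.937 V.

+2.937 V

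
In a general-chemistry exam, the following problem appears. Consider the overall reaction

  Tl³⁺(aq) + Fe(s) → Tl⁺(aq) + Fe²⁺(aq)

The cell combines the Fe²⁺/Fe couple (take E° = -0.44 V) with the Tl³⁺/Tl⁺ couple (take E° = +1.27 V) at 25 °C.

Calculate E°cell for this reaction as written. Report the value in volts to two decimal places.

The Tl³⁺/Tl⁺ couple has the higher reduction potential, so it is the cathode; Fe²⁺/Fe is oxidised at the anode.
E°cell = E°(cathode) − E°(anode) = (+1.27) − (-0.44) = +1.71 V.

+1.71 V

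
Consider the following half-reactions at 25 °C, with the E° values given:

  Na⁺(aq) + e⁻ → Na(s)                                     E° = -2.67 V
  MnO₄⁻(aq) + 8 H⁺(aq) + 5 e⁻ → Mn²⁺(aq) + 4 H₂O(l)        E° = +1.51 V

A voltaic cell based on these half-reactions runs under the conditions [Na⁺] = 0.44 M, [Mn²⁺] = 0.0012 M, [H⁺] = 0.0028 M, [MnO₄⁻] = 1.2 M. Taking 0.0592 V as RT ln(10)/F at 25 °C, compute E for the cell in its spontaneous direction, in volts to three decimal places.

MnO₄⁻/Mn²⁺ is the cathode (higher E°), Na⁺/Na the anode: E°cell = +1.51 − (-2.67) = +4.18 V, n = 5.
Overall: MnO₄⁻(aq) + 8 H⁺(aq) + 5 Na(s) → Mn²⁺(aq) + 4 H₂O(l) + 5 Na⁺(aq)
Q = [Mn²⁺]·[Na⁺]^5 / ([MnO₄⁻]·[H⁺]^8); log Q = 15.640.
E = E° − (0.0592/n) log Q = +4.18 − (0.0592/5)(15.640) = +3.995 V.

+3.995 V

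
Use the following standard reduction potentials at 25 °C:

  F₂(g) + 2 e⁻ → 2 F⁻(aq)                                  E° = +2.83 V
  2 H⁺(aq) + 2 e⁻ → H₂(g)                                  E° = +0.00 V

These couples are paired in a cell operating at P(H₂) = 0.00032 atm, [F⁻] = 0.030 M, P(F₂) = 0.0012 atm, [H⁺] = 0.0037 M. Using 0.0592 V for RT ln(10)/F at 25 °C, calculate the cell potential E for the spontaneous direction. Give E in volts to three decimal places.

+2.874 V

F₂/F⁻ is the cathode (higher E°), H⁺/H₂ the anode: E°cell = +2.83 − (+0.00) = +2.83 V, n = 2.
Overall: F₂(g) + H₂(g) → 2 F⁻(aq) + 2 H⁺(aq)
Q = [F⁻]^2·[H⁺]^2 / (P(F₂)·P(H₂)); log Q = -1.494.
E = E° − (0.0592/n) log Q = +2.83 − (0.0592/2)(-1.494) = +2.874 V.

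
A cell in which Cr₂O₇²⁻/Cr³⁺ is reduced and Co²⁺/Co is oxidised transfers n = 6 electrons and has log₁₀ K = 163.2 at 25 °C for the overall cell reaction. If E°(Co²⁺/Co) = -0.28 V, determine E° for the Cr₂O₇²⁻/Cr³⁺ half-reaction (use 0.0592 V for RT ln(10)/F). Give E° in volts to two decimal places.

+1.33 V

E°cell = (0.0592/n)·log K = (0.0592/6)(163.2) = +1.610 V.
Since Cr₂O₇²⁻/Cr³⁺ is the cathode and Co²⁺/Co the anode, E°cell = E°(Cr₂O₇²⁻/Cr³⁺) − E°(Co²⁺/Co).
So E°(Cr₂O₇²⁻/Cr³⁺) = E°cell + E°(Co²⁺/Co) = +1.610 + (-0.28) = +1.33 V.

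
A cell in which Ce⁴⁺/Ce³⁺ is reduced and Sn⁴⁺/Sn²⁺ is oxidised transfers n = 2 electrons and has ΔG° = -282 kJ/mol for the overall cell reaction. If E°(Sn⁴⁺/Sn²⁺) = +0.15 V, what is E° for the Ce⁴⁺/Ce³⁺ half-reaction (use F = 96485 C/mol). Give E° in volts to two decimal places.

+1.61 V

E°cell = −ΔG°/(nF) = −(-282×10³)/((2)(96485)) = +1.461 V.
Since Ce⁴⁺/Ce³⁺ is the cathode and Sn⁴⁺/Sn²⁺ the anode, E°cell = E°(Ce⁴⁺/Ce³⁺) − E°(Sn⁴⁺/Sn²⁺).
So E°(Ce⁴⁺/Ce³⁺) = E°cell + E°(Sn⁴⁺/Sn²⁺) = +1.461 + (+0.15) = +1.61 V.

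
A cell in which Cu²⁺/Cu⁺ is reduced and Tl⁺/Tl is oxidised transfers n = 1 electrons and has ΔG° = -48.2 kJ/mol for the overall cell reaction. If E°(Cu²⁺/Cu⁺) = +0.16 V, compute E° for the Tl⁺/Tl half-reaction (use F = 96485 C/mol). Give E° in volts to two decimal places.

-0.34 V

E°cell = −ΔG°/(nF) = −(-48.2×10³)/((1)(96485)) = +0.500 V.
Since Cu²⁺/Cu⁺ is the cathode and Tl⁺/Tl the anode, E°cell = E°(Cu²⁺/Cu⁺) − E°(Tl⁺/Tl).
So E°(Tl⁺/Tl) = E°(Cu²⁺/Cu⁺) − E°cell = (+0.16) − (+0.500) = -0.34 V.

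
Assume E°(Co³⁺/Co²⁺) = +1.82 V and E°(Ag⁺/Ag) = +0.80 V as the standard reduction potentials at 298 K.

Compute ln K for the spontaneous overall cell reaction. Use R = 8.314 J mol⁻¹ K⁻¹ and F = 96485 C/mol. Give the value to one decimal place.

Cathode: Co³⁺/Co²⁺; anode: Ag⁺/Ag. E°cell = (+1.82) − (+0.80) = +1.02 V, with n = 1.
ΔG° = −nFE° = −RT ln K, so ln K = nFE°/(RT) = (1)(96485)(+1.02) / ((8.314)(298)) = 39.722.

39.7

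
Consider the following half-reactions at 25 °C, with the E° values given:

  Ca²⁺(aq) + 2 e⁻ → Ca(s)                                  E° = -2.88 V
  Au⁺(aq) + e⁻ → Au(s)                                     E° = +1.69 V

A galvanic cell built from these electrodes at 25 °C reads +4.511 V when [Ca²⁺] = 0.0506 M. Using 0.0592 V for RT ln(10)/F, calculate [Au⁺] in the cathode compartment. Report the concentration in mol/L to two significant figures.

Au⁺/Au is the cathode, Ca²⁺/Ca the anode: E°cell = +4.57 V, n = 2.
Overall reaction: 2 Au⁺(aq) + Ca(s) → 2 Au(s) + Ca²⁺(aq); Q = [Ca²⁺]^1/[Au⁺]^2.
From E = E° − (0.0592/n) log Q: log Q = (E° − E)·n/0.0592 = (+4.57 − (+4.511))·2/0.0592 = 1.9932.
So 2·log[Au⁺] = 1·log(0.0506) − log Q = -1.2958 − (1.9932) = -3.2890; log[Au⁺] = -3.2890 / 2 = -1.6445; [Au⁺] = 10^(-1.6445) ≈ 0.023 M.

0.023 M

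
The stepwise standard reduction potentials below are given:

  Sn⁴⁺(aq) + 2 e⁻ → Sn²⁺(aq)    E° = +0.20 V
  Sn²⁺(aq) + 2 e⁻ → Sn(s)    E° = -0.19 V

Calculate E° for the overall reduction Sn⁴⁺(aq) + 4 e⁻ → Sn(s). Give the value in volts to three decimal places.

Since ΔG° = −nFE° is additive over sequential reductions, n₃E°₃ = n₁E°₁ + n₂E°₂.
E°₃ = (2×+0.20 + 2×-0.19) / 4 = (+0.020) / 4 = +0.005 V.

+0.005 V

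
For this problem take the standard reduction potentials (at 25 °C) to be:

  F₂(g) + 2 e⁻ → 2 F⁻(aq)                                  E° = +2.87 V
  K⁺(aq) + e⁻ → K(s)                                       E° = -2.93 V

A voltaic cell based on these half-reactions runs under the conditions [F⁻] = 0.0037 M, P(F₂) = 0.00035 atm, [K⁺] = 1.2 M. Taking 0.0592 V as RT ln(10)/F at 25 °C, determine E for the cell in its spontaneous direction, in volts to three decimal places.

F₂/F⁻ is the cathode (higher E°), K⁺/K the anode: E°cell = +2.87 − (-2.93) = +5.80 V, n = 2.
Overall: F₂(g) + 2 K(s) → 2 F⁻(aq) + 2 K⁺(aq)
Q = [F⁻]^2·[K⁺]^2 / (P(F₂)); log Q = -1.249.
E = E° − (0.0592/n) log Q = +5.80 − (0.0592/2)(-1.249) = +5.837 V.

+5.837 V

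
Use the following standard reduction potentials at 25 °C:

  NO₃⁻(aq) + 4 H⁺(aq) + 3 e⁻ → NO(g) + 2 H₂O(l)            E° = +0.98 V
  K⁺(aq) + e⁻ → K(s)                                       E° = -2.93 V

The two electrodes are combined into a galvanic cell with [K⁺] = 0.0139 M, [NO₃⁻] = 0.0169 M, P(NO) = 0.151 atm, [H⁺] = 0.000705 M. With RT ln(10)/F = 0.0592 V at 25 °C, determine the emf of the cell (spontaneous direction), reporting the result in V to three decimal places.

+3.752 V

NO₃⁻/NO is the cathode (higher E°), K⁺/K the anode: E°cell = +0.98 − (-2.93) = +3.91 V, n = 3.
Overall: NO₃⁻(aq) + 4 H⁺(aq) + 3 K(s) → NO(g) + 2 H₂O(l) + 3 K⁺(aq)
Q = P(NO)·[K⁺]^3 / ([NO₃⁻]·[H⁺]^4); log Q = 7.987.
E = E° − (0.0592/n) log Q = +3.91 − (0.0592/3)(7.987) = +3.752 V.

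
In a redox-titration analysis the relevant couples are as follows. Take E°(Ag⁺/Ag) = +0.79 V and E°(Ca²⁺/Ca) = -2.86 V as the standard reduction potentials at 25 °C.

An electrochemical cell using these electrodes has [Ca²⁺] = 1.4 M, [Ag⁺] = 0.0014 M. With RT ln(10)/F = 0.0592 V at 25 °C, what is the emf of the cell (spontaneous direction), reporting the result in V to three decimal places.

+3.477 V

Ag⁺/Ag is the cathode (higher E°), Ca²⁺/Ca the anode: E°cell = +0.79 − (-2.86) = +3.65 V, n = 2.
Overall: 2 Ag⁺(aq) + Ca(s) → 2 Ag(s) + Ca²⁺(aq)
Q = [Ca²⁺] / ([Ag⁺]^2); log Q = 5.854.
E = E° − (0.0592/n) log Q = +3.65 − (0.0592/2)(5.854) = +3.477 V.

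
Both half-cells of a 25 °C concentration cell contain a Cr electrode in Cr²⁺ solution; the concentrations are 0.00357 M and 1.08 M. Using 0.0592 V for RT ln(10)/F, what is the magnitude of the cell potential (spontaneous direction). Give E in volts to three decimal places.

For a concentration cell E°cell = 0. The 1.08 M side is the cathode (reduction is favoured where [Cr²⁺] is higher).
With n = 2, E = −(0.0592/2) log([Cr²⁺]ₐₙ/[Cr²⁺]꜀ₐₜ) = −(0.0592/2) log(0.00357/1.08) = −(0.0592/2)(-2.481) = +0.073 V.

+0.073 V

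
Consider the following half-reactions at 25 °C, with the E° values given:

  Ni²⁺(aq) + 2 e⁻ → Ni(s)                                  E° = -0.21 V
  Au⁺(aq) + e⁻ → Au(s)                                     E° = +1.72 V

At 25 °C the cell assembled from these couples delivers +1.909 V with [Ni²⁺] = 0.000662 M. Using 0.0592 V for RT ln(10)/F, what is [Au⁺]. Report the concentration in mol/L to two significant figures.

0.011 M

Au⁺/Au is the cathode, Ni²⁺/Ni the anode: E°cell = +1.93 V, n = 2.
Overall reaction: 2 Au⁺(aq) + Ni(s) → 2 Au(s) + Ni²⁺(aq); Q = [Ni²⁺]^1/[Au⁺]^2.
From E = E° − (0.0592/n) log Q: log Q = (E° − E)·n/0.0592 = (+1.93 − (+1.909))·2/0.0592 = 0.7095.
So 2·log[Au⁺] = 1·log(0.000662) − log Q = -3.1791 − (0.7095) = -3.8886; log[Au⁺] = -3.8886 / 2 = -1.9443; [Au⁺] = 10^(-1.9443) ≈ 0.011 M.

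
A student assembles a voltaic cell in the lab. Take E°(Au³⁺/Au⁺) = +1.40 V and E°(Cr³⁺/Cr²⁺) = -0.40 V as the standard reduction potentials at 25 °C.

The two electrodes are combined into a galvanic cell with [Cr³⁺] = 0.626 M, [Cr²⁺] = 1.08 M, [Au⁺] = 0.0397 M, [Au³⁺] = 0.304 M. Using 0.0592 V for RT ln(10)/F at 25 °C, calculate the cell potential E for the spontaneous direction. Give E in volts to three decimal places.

Au³⁺/Au⁺ is the cathode (higher E°), Cr³⁺/Cr²⁺ the anode: E°cell = +1.40 − (-0.40) = +1.80 V, n = 2.
Overall: Au³⁺(aq) + 2 Cr²⁺(aq) → Au⁺(aq) + 2 Cr³⁺(aq)
Q = [Au⁺]·[Cr³⁺]^2 / ([Au³⁺]·[Cr²⁺]^2); log Q = -1.358.
E = E° − (0.0592/n) log Q = +1.80 − (0.0592/2)(-1.358) = +1.840 V.

+1.840 V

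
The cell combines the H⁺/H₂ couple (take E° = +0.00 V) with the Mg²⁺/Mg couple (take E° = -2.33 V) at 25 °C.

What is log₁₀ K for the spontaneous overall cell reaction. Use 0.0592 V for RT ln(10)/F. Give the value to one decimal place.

Cathode: H⁺/H₂; anode: Mg²⁺/Mg. E°cell = +2.33 V, n = 2.
log K = nE°cell / 0.0592 = (2)(+2.33) / 0.0592 = 78.7.

78.7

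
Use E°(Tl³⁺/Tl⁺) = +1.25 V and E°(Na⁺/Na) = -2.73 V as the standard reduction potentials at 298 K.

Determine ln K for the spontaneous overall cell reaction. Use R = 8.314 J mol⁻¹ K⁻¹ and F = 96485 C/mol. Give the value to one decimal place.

310.0

Cathode: Tl³⁺/Tl⁺; anode: Na⁺/Na. E°cell = (+1.25) − (-2.73) = +3.98 V, with n = 2.
ΔG° = −nFE° = −RT ln K, so ln K = nFE°/(RT) = (2)(96485)(+3.98) / ((8.314)(298)) = 309.989.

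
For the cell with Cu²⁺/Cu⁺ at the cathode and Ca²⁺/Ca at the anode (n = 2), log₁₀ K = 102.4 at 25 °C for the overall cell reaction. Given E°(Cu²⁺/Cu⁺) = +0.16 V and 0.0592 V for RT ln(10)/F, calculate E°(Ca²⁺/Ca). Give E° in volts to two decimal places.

-2.87 V

E°cell = (0.0592/n)·log K = (0.0592/2)(102.4) = +3.031 V.
Since Cu²⁺/Cu⁺ is the cathode and Ca²⁺/Ca the anode, E°cell = E°(Cu²⁺/Cu⁺) − E°(Ca²⁺/Ca).
So E°(Ca²⁺/Ca) = E°(Cu²⁺/Cu⁺) − E°cell = (+0.16) − (+3.031) = -2.87 V.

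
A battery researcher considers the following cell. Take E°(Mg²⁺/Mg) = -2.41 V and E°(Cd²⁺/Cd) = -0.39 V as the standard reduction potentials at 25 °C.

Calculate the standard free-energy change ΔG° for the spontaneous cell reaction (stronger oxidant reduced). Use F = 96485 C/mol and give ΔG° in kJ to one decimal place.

-389.8 kJ

Cd²⁺/Cd (E° = -0.39 V) is the cathode; Mg²⁺/Mg (E° = -2.41 V) is the anode, so E°cell = +2.02 V.
Balancing electrons gives n = 2 (lcm of 2 and 2).
ΔG° = −nFE° = −(2)(96485)(+2.02) = -389,799 J = -389.8 kJ.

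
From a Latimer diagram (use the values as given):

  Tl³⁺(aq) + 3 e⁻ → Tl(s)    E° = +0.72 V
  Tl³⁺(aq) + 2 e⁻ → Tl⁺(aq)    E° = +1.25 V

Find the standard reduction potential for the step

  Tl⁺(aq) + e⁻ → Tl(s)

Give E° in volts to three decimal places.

-0.340 V

Sequential free energies add, so n₃E°₃ = n₁E°₁ + n₂E°₂.
With n₃ = 3, and the known step contributing 2×(+1.25) V, the unknown satisfies 1·E° = 3×(+0.72) − 2×(+1.25) = -0.340.
E° = -0.340 / 1 = -0.340 V.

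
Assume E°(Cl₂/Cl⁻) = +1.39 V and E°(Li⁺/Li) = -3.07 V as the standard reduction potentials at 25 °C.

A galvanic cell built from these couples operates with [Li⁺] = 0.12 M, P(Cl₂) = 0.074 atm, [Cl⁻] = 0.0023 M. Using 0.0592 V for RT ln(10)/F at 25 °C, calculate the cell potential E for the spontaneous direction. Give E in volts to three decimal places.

+4.637 V

Cl₂/Cl⁻ is the cathode (higher E°), Li⁺/Li the anode: E°cell = +1.39 − (-3.07) = +4.46 V, n = 2.
Overall: Cl₂(g) + 2 Li(s) → 2 Cl⁻(aq) + 2 Li⁺(aq)
Q = [Cl⁻]^2·[Li⁺]^2 / (P(Cl₂)); log Q = -5.987.
E = E° − (0.0592/n) log Q = +4.46 − (0.0592/2)(-5.987) = +4.637 V.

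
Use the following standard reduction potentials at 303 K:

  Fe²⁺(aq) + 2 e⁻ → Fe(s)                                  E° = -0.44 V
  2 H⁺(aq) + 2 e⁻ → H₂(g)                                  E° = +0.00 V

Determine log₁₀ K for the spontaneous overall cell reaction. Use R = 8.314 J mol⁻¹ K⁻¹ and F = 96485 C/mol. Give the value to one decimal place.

Cathode: H⁺/H₂; anode: Fe²⁺/Fe. E°cell = (+0.00) − (-0.44) = +0.44 V, with n = 2.
ΔG° = −nFE° = −RT ln K, so ln K = nFE°/(RT) = (2)(96485)(+0.44) / ((8.314)(303)) = 33.705.
log₁₀ K = 33.705 / ln 10 = 14.6.

14.6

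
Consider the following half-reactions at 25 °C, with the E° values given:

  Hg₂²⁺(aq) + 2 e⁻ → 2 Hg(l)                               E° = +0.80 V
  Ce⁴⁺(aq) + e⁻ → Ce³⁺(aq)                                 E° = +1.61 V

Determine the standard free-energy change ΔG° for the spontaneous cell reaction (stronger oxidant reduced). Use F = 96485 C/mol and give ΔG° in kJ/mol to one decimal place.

Ce⁴⁺/Ce³⁺ (E° = +1.61 V) is the cathode; Hg₂²⁺/Hg (E° = +0.80 V) is the anode, so E°cell = +0.81 V.
Balancing electrons gives n = 2 (lcm of 1 and 2).
ΔG° = −nFE° = −(2)(96485)(+0.81) = -156,306 J = -156.3 kJ/mol.

-156.3 kJ/mol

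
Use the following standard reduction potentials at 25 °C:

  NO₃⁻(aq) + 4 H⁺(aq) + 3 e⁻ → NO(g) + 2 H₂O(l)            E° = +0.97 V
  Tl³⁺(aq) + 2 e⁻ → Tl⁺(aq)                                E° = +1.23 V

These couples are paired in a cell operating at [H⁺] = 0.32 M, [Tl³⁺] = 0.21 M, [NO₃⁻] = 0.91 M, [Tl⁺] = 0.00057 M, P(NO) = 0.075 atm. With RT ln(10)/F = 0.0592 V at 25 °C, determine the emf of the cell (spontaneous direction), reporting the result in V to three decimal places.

Tl³⁺/Tl⁺ is the cathode (higher E°), NO₃⁻/NO the anode: E°cell = +1.23 − (+0.97) = +0.26 V, n = 6.
Overall: 3 Tl³⁺(aq) + 2 NO(g) + 4 H₂O(l) → 3 Tl⁺(aq) + 2 NO₃⁻(aq) + 8 H⁺(aq)
Q = [Tl⁺]^3·[NO₃⁻]^2·[H⁺]^8 / ([Tl³⁺]^3·P(NO)^2); log Q = -9.490.
E = E° − (0.0592/n) log Q = +0.26 − (0.0592/6)(-9.490) = +0.354 V.

+0.354 V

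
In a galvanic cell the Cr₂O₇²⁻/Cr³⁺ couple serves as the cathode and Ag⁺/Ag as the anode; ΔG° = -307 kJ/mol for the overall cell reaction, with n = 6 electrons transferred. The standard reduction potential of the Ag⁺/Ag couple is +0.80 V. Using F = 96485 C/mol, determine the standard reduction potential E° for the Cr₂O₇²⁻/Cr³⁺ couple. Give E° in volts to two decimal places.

+1.33 V

E°cell = −ΔG°/(nF) = −(-307×10³)/((6)(96485)) = +0.530 V.
Since Cr₂O₇²⁻/Cr³⁺ is the cathode and Ag⁺/Ag the anode, E°cell = E°(Cr₂O₇²⁻/Cr³⁺) − E°(Ag⁺/Ag).
So E°(Cr₂O₇²⁻/Cr³⁺) = E°cell + E°(Ag⁺/Ag) = +0.530 + (+0.80) = +1.33 V.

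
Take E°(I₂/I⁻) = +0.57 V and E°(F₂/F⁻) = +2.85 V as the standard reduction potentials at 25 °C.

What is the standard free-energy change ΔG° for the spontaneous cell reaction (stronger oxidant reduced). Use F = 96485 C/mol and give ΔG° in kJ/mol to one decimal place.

-440.0 kJ/mol

F₂/F⁻ (E° = +2.85 V) is the cathode; I₂/I⁻ (E° = +0.57 V) is the anode, so E°cell = +2.28 V.
Balancing electrons gives n = 2 (lcm of 2 and 2).
ΔG° = −nFE° = −(2)(96485)(+2.28) = -439,972 J = -440.0 kJ/mol.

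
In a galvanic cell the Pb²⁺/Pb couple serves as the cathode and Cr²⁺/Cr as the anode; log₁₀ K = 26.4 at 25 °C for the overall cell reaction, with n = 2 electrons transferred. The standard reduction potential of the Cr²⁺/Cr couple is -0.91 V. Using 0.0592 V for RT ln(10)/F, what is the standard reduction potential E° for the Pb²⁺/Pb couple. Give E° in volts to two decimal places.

E°cell = (0.0592/n)·log K = (0.0592/2)(26.4) = +0.781 V.
Since Pb²⁺/Pb is the cathode and Cr²⁺/Cr the anode, E°cell = E°(Pb²⁺/Pb) − E°(Cr²⁺/Cr).
So E°(Pb²⁺/Pb) = E°cell + E°(Cr²⁺/Cr) = +0.781 + (-0.91) = -0.13 V.

-0.13 V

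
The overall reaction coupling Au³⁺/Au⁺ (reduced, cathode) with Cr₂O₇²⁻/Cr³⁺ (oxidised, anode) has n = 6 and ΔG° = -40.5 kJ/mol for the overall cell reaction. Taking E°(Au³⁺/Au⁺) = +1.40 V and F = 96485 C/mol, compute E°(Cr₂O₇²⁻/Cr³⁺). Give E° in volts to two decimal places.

E°cell = −ΔG°/(nF) = −(-40.5×10³)/((6)(96485)) = +0.070 V.
Since Au³⁺/Au⁺ is the cathode and Cr₂O₇²⁻/Cr³⁺ the anode, E°cell = E°(Au³⁺/Au⁺) − E°(Cr₂O₇²⁻/Cr³⁺).
So E°(Cr₂O₇²⁻/Cr³⁺) = E°(Au³⁺/Au⁺) − E°cell = (+1.40) − (+0.070) = +1.33 V.

+1.33 V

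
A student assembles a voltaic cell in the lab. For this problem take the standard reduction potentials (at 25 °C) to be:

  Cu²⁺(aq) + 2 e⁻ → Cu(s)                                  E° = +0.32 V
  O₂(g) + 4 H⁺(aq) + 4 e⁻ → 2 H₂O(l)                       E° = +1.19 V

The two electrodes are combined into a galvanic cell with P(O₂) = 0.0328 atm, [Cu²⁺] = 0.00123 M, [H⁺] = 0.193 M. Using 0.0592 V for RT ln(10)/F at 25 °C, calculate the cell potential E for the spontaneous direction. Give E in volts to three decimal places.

+0.892 V

O₂/H₂O is the cathode (higher E°), Cu²⁺/Cu the anode: E°cell = +1.19 − (+0.32) = +0.87 V, n = 4.
Overall: O₂(g) + 4 H⁺(aq) + 2 Cu(s) → 2 H₂O(l) + 2 Cu²⁺(aq)
Q = [Cu²⁺]^2 / (P(O₂)·[H⁺]^4); log Q = -1.478.
E = E° − (0.0592/n) log Q = +0.87 − (0.0592/4)(-1.478) = +0.892 V.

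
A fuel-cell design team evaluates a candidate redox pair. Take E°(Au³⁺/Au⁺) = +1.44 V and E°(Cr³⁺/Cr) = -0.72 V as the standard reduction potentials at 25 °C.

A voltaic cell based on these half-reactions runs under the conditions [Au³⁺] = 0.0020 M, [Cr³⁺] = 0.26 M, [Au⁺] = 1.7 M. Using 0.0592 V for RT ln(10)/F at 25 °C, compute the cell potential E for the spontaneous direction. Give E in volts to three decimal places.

+2.085 V

Au³⁺/Au⁺ is the cathode (higher E°), Cr³⁺/Cr the anode: E°cell = +1.44 − (-0.72) = +2.16 V, n = 6.
Overall: 3 Au³⁺(aq) + 2 Cr(s) → 3 Au⁺(aq) + 2 Cr³⁺(aq)
Q = [Au⁺]^3·[Cr³⁺]^2 / ([Au³⁺]^3); log Q = 7.618.
E = E° − (0.0592/n) log Q = +2.16 − (0.0592/6)(7.618) = +2.085 V.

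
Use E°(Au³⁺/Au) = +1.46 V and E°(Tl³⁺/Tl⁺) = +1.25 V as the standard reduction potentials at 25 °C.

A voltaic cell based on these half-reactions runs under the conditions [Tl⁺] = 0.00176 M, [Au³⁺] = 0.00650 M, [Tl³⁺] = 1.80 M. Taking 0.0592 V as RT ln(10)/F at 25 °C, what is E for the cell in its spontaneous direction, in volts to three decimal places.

+0.078 V

Au³⁺/Au is the cathode (higher E°), Tl³⁺/Tl⁺ the anode: E°cell = +1.46 − (+1.25) = +0.21 V, n = 6.
Overall: 2 Au³⁺(aq) + 3 Tl⁺(aq) → 2 Au(s) + 3 Tl³⁺(aq)
Q = [Tl³⁺]^3 / ([Au³⁺]^2·[Tl⁺]^3); log Q = 13.403.
E = E° − (0.0592/n) log Q = +0.21 − (0.0592/6)(13.403) = +0.078 V.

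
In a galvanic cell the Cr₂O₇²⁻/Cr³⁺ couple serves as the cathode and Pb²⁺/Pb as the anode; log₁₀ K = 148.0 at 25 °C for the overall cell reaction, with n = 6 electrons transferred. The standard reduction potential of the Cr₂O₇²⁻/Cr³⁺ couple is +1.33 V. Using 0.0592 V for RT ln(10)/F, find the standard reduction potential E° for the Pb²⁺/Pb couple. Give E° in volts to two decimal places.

-0.13 V

E°cell = (0.0592/n)·log K = (0.0592/6)(148.0) = +1.460 V.
Since Cr₂O₇²⁻/Cr³⁺ is the cathode and Pb²⁺/Pb the anode, E°cell = E°(Cr₂O₇²⁻/Cr³⁺) − E°(Pb²⁺/Pb).
So E°(Pb²⁺/Pb) = E°(Cr₂O₇²⁻/Cr³⁺) − E°cell = (+1.33) − (+1.460) = -0.13 V.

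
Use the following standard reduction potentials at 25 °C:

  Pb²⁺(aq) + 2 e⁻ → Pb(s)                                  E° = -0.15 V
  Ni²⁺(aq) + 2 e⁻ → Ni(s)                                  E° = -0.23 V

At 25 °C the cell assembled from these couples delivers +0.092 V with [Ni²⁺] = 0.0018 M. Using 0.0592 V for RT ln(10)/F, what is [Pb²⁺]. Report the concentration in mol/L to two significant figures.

0.0046 M

Pb²⁺/Pb is the cathode, Ni²⁺/Ni the anode: E°cell = +0.08 V, n = 2.
Overall reaction: Pb²⁺(aq) + Ni(s) → Pb(s) + Ni²⁺(aq); Q = [Ni²⁺]^1/[Pb²⁺]^1.
From E = E° − (0.0592/n) log Q: log Q = (E° − E)·n/0.0592 = (+0.08 − (+0.092))·2/0.0592 = -0.4054.
So 1·log[Pb²⁺] = 1·log(0.0018) − log Q = -2.7447 − (-0.4054) = -2.3393; [Pb²⁺] = 10^(-2.3393) ≈ 0.0046 M.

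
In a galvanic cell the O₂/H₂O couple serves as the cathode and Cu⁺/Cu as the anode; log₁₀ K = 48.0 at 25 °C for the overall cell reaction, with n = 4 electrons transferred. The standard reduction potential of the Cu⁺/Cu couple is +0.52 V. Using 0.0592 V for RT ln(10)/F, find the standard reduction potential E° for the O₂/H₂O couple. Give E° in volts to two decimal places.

+1.23 V

E°cell = (0.0592/n)·log K = (0.0592/4)(48.0) = +0.710 V.
Since O₂/H₂O is the cathode and Cu⁺/Cu the anode, E°cell = E°(O₂/H₂O) − E°(Cu⁺/Cu).
So E°(O₂/H₂O) = E°cell + E°(Cu⁺/Cu) = +0.710 + (+0.52) = +1.23 V.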